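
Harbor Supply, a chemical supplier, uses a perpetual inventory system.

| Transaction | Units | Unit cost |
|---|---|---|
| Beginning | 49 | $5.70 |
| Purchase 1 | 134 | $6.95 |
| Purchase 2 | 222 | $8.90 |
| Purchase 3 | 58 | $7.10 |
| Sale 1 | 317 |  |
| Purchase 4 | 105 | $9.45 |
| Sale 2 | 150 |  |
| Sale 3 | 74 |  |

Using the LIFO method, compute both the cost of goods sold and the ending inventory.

Sale 1 (317) [LIFO — newest first]: 58 @ $7.10 + 222 @ $8.90 + 37 @ $6.95 = $2,644.75
Sale 2 (150) [LIFO — newest first]: 105 @ $9.45 + 45 @ $6.95 = $1,305.00
Sale 3 (74) [LIFO — newest first]: 52 @ $6.95 + 22 @ $5.70 = $486.80
Total COGS = $2,644.75 + $1,305.00 + $486.80 = $4,436.55
Ending inventory: 27 @ $5.70 = $153.90
Check: goods available $4,590.45 = COGS $4,436.55 + ending $153.90

COGS = $4,436.55; ending inventory = $153.90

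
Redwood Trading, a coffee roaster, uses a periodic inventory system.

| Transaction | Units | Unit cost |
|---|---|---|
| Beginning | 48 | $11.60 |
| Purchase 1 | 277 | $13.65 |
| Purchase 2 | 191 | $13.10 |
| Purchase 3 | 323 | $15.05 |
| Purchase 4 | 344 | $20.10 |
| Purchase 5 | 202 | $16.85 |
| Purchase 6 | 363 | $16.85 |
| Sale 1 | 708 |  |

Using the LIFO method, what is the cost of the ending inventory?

Ending inventory = $15,741.20

Sale 1 (708) [LIFO — newest first]: 363 @ $16.85 + 202 @ $16.85 + 143 @ $20.10 = $12,394.55
Ending inventory: 48 @ $11.60 + 277 @ $13.65 + 191 @ $13.10 + 323 @ $15.05 + 201 @ $20.10 = $15,741.20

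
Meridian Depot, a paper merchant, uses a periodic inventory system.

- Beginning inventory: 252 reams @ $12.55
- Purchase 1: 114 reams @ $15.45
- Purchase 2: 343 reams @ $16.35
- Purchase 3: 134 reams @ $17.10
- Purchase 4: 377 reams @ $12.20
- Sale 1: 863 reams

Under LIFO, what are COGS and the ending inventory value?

Sale 1 (863) [LIFO — newest first]: 377 @ $12.20 + 134 @ $17.10 + 343 @ $16.35 + 9 @ $15.45 = $12,637.90
Ending inventory: 252 @ $12.55 + 105 @ $15.45 = $4,784.85

COGS = $12,637.90; ending inventory = $4,784.85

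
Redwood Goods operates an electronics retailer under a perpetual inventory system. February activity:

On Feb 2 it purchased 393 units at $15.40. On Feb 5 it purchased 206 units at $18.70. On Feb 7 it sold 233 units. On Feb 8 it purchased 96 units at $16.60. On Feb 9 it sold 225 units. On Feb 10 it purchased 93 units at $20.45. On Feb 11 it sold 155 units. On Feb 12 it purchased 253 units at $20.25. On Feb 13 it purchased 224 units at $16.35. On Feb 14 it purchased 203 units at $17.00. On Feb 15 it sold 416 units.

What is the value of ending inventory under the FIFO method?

Ending inventory = $7,356.40

Feb 7, 233 sold [FIFO — oldest first]: 233 @ $15.40 = $3,588.20
Feb 9, 225 sold [FIFO — oldest first]: 160 @ $15.40 + 65 @ $18.70 = $3,679.50
Feb 11, 155 sold [FIFO — oldest first]: 141 @ $18.70 + 14 @ $16.60 = $2,869.10
Feb 15, 416 sold [FIFO — oldest first]: 82 @ $16.60 + 93 @ $20.45 + 241 @ $20.25 = $8,143.30
Total COGS = $3,588.20 + $3,679.50 + $2,869.10 + $8,143.30 = $18,280.10
Ending inventory: 12 @ $20.25 + 224 @ $16.35 + 203 @ $17.00 = $7,356.40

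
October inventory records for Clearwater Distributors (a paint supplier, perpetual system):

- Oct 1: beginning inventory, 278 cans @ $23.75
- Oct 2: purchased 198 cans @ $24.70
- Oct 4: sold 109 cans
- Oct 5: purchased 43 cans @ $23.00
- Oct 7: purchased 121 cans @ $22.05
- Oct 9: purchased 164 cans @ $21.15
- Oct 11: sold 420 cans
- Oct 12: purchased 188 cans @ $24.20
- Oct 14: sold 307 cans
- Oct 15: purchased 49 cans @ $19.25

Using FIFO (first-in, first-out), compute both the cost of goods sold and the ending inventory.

COGS = $19,393.15; ending inventory = $4,718.45

Oct 4, 109 sold [FIFO — oldest first]: 109 @ $23.75 = $2,588.75
Oct 11, 420 sold [FIFO — oldest first]: 169 @ $23.75 + 198 @ $24.70 + 43 @ $23.00 + 10 @ $22.05 = $10,113.85
Oct 14, 307 sold [FIFO — oldest first]: 111 @ $22.05 + 164 @ $21.15 + 32 @ $24.20 = $6,690.55
Total COGS = $2,588.75 + $10,113.85 + $6,690.55 = $19,393.15
Ending inventory: 156 @ $24.20 + 49 @ $19.25 = $4,718.45
Check: goods available $24,111.60 = COGS $19,393.15 + ending $4,718.45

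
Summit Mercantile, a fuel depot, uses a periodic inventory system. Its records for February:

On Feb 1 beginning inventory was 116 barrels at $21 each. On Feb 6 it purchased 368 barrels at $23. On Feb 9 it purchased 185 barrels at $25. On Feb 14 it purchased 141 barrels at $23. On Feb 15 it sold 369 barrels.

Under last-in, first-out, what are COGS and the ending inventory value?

COGS = $8,857; ending inventory = $9,911

Feb 15, 369 sold [LIFO — newest first]: 141 @ $23 + 185 @ $25 + 43 @ $23 = $8,857
Ending inventory: 116 @ $21 + 325 @ $23 = $9,911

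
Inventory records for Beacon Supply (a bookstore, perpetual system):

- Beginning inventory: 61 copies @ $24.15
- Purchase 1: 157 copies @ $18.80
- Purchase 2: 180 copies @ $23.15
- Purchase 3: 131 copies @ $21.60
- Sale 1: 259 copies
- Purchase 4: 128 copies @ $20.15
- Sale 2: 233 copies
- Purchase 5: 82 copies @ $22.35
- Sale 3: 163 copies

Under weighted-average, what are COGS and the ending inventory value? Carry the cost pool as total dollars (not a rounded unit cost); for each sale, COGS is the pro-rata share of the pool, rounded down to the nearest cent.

COGS = $14,024.46; ending inventory = $1,808.79

After Beginning: 61 on hand, pool $1,473.15 (≈ $24.1500 each)
After Purchase 1: 218 on hand, pool $4,424.75 (≈ $20.2970 each)
After Purchase 2: 398 on hand, pool $8,591.75 (≈ $21.5873 each)
After Purchase 3: 529 on hand, pool $11,421.35 (≈ $21.5905 each)
Sale 1, sell 259: 259/529 × $11,421.35 → $5,591.92
After Purchase 4: 398 on hand, pool $8,408.63 (≈ $21.1272 each)
Sale 2, sell 233: 233/398 × $8,408.63 → $4,922.64
After Purchase 5: 247 on hand, pool $5,318.69 (≈ $21.5332 each)
Sale 3, sell 163: 163/247 × $5,318.69 → $3,509.90
Total COGS = $5,591.92 + $4,922.64 + $3,509.90 = $14,024.46
Ending inventory (cost pool remaining) = $1,808.79
Check: goods available $15,833.25 = COGS $14,024.46 + ending $1,808.79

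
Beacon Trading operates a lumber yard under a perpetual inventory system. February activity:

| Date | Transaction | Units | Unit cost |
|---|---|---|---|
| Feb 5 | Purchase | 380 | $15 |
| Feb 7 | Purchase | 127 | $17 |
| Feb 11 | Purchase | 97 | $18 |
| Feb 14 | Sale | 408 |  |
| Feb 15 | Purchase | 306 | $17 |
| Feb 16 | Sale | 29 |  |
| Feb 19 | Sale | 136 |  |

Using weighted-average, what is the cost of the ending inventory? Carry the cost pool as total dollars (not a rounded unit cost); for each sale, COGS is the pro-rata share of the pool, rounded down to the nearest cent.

Ending inventory = $5,584.58

After Feb 5: 380 on hand, pool $5,700.00 (≈ $15.0000 each)
After Feb 7: 507 on hand, pool $7,859.00 (≈ $15.5010 each)
After Feb 11: 604 on hand, pool $9,605.00 (≈ $15.9023 each)
Feb 14, sell 408: 408/604 × $9,605.00 → $6,488.14
After Feb 15: 502 on hand, pool $8,318.86 (≈ $16.5714 each)
Feb 16, sell 29: 29/502 × $8,318.86 → $480.57
Feb 19, sell 136: 136/473 × $7,838.29 → $2,253.71
Total COGS = $6,488.14 + $480.57 + $2,253.71 = $9,222.42
Ending inventory (cost pool remaining) = $5,584.58
Check: goods available $14,807.00 = COGS $9,222.42 + ending $5,584.58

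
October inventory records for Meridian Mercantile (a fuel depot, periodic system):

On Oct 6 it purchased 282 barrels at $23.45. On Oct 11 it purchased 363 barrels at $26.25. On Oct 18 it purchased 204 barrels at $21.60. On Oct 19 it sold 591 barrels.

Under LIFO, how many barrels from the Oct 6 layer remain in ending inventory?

Oct 19, 591 sold [LIFO — newest first]: 204 @ $21.60 + 363 @ $26.25 + 24 @ $23.45 = $14,497.95
Ending inventory: 258 @ $23.45 = $6,050.10

258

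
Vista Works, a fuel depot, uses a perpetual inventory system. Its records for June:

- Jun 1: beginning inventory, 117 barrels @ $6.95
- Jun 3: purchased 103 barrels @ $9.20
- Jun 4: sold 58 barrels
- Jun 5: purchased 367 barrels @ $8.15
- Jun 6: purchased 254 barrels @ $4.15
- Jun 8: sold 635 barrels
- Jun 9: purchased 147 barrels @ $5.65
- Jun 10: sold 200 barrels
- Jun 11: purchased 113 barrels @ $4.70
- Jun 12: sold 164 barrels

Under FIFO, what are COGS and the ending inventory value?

COGS = $6,960.75; ending inventory = $206.80

Jun 4, 58 sold [FIFO — oldest first]: 58 @ $6.95 = $403.10
Jun 8, 635 sold [FIFO — oldest first]: 59 @ $6.95 + 103 @ $9.20 + 367 @ $8.15 + 106 @ $4.15 = $4,788.60
Jun 10, 200 sold [FIFO — oldest first]: 148 @ $4.15 + 52 @ $5.65 = $908.00
Jun 12, 164 sold [FIFO — oldest first]: 95 @ $5.65 + 69 @ $4.70 = $861.05
Total COGS = $403.10 + $4,788.60 + $908.00 + $861.05 = $6,960.75
Ending inventory: 44 @ $4.70 = $206.80
Check: goods available $7,167.55 = COGS $6,960.75 + ending $206.80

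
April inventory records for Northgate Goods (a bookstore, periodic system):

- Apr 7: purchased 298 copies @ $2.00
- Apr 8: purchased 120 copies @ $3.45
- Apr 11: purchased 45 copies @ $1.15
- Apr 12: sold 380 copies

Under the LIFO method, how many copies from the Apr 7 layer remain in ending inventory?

83

Apr 12, 380 sold [LIFO — newest first]: 45 @ $1.15 + 120 @ $3.45 + 215 @ $2.00 = $895.75
Ending inventory: 83 @ $2.00 = $166.00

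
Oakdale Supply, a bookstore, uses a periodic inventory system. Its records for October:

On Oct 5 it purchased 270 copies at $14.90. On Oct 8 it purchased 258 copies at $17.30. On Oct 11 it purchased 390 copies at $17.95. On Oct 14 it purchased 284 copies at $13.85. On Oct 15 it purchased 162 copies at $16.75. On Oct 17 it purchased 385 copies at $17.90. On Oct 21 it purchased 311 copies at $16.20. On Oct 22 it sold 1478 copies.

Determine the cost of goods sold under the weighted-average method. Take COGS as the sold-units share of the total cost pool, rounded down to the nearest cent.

Oct 22, sell 1478: 1478/2060 × $34,063.50 → $24,439.73
Ending inventory (cost pool remaining) = $9,623.77
Check: goods available $34,063.50 = COGS $24,439.73 + ending $9,623.77

COGS = $24,439.73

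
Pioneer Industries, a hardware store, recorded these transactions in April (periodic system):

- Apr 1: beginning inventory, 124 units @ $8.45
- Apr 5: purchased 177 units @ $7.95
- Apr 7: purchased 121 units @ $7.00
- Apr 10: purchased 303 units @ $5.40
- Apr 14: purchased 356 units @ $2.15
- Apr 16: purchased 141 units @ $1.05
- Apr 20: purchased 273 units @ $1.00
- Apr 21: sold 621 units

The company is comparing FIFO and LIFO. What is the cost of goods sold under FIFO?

FIFO COGS: 124 @ $8.45 + 177 @ $7.95 + 121 @ $7.00 + 199 @ $5.40 = $4,376.55
LIFO COGS: 273 @ $1.00 + 141 @ $1.05 + 207 @ $2.15 = $866.10

COGS = $4,376.55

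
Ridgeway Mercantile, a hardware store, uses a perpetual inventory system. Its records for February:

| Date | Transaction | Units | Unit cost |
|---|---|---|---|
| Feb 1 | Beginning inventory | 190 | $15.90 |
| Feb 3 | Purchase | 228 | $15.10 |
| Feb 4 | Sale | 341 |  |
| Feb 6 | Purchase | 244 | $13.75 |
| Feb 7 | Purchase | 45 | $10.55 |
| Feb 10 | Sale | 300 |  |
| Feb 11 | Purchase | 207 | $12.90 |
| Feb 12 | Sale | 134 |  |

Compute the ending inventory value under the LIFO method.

Ending inventory = $1,991.10

Feb 4, 341 sold [LIFO — newest first]: 228 @ $15.10 + 113 @ $15.90 = $5,239.50
Feb 10, 300 sold [LIFO — newest first]: 45 @ $10.55 + 244 @ $13.75 + 11 @ $15.90 = $4,004.65
Feb 12, 134 sold [LIFO — newest first]: 134 @ $12.90 = $1,728.60
Total COGS = $5,239.50 + $4,004.65 + $1,728.60 = $10,972.75
Ending inventory: 66 @ $15.90 + 73 @ $12.90 = $1,991.10
Check: goods available $12,963.85 = COGS $10,972.75 + ending $1,991.10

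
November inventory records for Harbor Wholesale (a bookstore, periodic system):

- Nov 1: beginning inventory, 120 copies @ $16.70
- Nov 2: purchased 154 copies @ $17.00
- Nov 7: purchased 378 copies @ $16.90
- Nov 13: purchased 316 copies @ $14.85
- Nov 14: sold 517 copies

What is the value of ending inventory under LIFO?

Nov 14, 517 sold [LIFO — newest first]: 316 @ $14.85 + 201 @ $16.90 = $8,089.50
Ending inventory: 120 @ $16.70 + 154 @ $17.00 + 177 @ $16.90 = $7,613.30
Check: goods available $15,702.80 = COGS $8,089.50 + ending $7,613.30

Ending inventory = $7,613.30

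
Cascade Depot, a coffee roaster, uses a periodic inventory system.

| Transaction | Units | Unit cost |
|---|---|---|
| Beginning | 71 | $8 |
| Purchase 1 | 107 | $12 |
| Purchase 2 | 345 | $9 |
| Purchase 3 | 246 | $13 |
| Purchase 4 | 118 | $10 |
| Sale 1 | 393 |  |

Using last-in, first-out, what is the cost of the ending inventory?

Sale 1 (393) [LIFO — newest first]: 118 @ $10 + 246 @ $13 + 29 @ $9 = $4,639
Ending inventory: 71 @ $8 + 107 @ $12 + 316 @ $9 = $4,696

Ending inventory = $4,696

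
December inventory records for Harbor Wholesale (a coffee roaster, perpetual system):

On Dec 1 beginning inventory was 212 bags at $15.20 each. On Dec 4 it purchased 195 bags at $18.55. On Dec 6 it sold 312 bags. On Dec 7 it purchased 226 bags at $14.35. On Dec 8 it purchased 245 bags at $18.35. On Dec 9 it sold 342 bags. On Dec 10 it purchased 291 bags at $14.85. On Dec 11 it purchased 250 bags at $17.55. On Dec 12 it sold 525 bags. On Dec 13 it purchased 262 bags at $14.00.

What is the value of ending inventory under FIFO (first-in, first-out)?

Ending inventory = $7,880.00

Dec 6, 312 sold [FIFO — oldest first]: 212 @ $15.20 + 100 @ $18.55 = $5,077.40
Dec 9, 342 sold [FIFO — oldest first]: 95 @ $18.55 + 226 @ $14.35 + 21 @ $18.35 = $5,390.70
Dec 12, 525 sold [FIFO — oldest first]: 224 @ $18.35 + 291 @ $14.85 + 10 @ $17.55 = $8,607.25
Total COGS = $5,077.40 + $5,390.70 + $8,607.25 = $19,075.35
Ending inventory: 240 @ $17.55 + 262 @ $14.00 = $7,880.00
Check: goods available $26,955.35 = COGS $19,075.35 + ending $7,880.00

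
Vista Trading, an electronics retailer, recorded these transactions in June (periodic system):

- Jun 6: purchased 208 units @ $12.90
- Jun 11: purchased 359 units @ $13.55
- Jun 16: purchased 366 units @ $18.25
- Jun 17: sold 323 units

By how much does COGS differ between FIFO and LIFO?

FIFO COGS: 208 @ $12.90 + 115 @ $13.55 = $4,241.45
LIFO COGS: 323 @ $18.25 = $5,894.75
Difference = |$4,241.45 − $5,894.75| = $1,653.30

$1,653.30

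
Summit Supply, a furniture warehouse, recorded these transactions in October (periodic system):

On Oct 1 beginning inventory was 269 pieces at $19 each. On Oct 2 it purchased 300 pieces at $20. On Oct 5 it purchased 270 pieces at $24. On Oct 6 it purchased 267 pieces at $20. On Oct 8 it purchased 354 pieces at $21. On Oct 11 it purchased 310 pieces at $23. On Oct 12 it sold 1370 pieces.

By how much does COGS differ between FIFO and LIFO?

FIFO COGS: 269 @ $19 + 300 @ $20 + 270 @ $24 + 267 @ $20 + 264 @ $21 = $28,475
LIFO COGS: 310 @ $23 + 354 @ $21 + 267 @ $20 + 270 @ $24 + 169 @ $20 = $29,764
Difference = |$28,475 − $29,764| = $1,289

$1,289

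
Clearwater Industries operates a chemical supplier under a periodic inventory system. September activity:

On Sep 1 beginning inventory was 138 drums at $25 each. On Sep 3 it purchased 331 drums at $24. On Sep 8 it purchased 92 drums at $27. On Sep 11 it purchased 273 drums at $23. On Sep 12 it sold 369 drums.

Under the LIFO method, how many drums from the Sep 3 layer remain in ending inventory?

Sep 12, 369 sold [LIFO — newest first]: 273 @ $23 + 92 @ $27 + 4 @ $24 = $8,859
Ending inventory: 138 @ $25 + 327 @ $24 = $11,298

327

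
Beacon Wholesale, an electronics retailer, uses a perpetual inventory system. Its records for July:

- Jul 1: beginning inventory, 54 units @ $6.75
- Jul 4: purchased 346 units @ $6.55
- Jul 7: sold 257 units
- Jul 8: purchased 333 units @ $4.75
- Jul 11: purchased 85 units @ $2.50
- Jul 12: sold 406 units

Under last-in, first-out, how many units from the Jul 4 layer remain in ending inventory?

89

Jul 7, 257 sold [LIFO — newest first]: 257 @ $6.55 = $1,683.35
Jul 12, 406 sold [LIFO — newest first]: 85 @ $2.50 + 321 @ $4.75 = $1,737.25
Total COGS = $1,683.35 + $1,737.25 = $3,420.60
Ending inventory: 54 @ $6.75 + 89 @ $6.55 + 12 @ $4.75 = $1,004.45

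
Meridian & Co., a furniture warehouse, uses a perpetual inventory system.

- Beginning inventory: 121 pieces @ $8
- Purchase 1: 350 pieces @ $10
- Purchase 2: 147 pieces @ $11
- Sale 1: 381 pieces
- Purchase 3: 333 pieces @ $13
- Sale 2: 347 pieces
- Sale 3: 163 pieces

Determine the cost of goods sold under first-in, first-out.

COGS = $9,634

Sale 1 (381) [FIFO — oldest first]: 121 @ $8 + 260 @ $10 = $3,568
Sale 2 (347) [FIFO — oldest first]: 90 @ $10 + 147 @ $11 + 110 @ $13 = $3,947
Sale 3 (163) [FIFO — oldest first]: 163 @ $13 = $2,119
Total COGS = $3,568 + $3,947 + $2,119 = $9,634
Ending inventory: 60 @ $13 = $780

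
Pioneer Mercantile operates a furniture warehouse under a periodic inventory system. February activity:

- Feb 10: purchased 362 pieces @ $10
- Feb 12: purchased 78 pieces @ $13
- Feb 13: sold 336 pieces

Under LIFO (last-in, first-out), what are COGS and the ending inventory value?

COGS = $3,594; ending inventory = $1,040

Feb 13, 336 sold [LIFO — newest first]: 78 @ $13 + 258 @ $10 = $3,594
Ending inventory: 104 @ $10 = $1,040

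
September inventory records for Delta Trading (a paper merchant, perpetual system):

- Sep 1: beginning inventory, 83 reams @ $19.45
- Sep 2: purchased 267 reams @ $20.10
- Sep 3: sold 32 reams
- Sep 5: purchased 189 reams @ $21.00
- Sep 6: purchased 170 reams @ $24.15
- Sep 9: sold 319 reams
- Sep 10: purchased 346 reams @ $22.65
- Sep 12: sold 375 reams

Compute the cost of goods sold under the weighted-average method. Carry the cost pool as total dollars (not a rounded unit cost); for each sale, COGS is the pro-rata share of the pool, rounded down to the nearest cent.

COGS = $15,667.15

After Sep 1: 83 on hand, pool $1,614.35 (≈ $19.4500 each)
After Sep 2: 350 on hand, pool $6,981.05 (≈ $19.9459 each)
Sep 3, sell 32: 32/350 × $6,981.05 → $638.26
After Sep 5: 507 on hand, pool $10,311.79 (≈ $20.3388 each)
After Sep 6: 677 on hand, pool $14,417.29 (≈ $21.2958 each)
Sep 9, sell 319: 319/677 × $14,417.29 → $6,793.37
After Sep 10: 704 on hand, pool $15,460.82 (≈ $21.9614 each)
Sep 12, sell 375: 375/704 × $15,460.82 → $8,235.52
Total COGS = $638.26 + $6,793.37 + $8,235.52 = $15,667.15
Ending inventory (cost pool remaining) = $7,225.30
Check: goods available $22,892.45 = COGS $15,667.15 + ending $7,225.30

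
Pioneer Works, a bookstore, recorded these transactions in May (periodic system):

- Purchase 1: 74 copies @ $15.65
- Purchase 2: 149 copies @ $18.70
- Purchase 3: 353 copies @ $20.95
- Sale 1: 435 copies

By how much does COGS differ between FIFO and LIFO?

FIFO COGS: 74 @ $15.65 + 149 @ $18.70 + 212 @ $20.95 = $8,385.80
LIFO COGS: 353 @ $20.95 + 82 @ $18.70 = $8,928.75
Difference = |$8,385.80 − $8,928.75| = $542.95

$542.95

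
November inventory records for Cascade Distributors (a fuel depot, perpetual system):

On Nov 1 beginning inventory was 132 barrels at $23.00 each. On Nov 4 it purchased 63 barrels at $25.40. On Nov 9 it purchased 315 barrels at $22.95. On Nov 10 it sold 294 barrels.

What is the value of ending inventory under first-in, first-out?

Ending inventory = $4,957.20

Nov 10, 294 sold [FIFO — oldest first]: 132 @ $23.00 + 63 @ $25.40 + 99 @ $22.95 = $6,908.25
Ending inventory: 216 @ $22.95 = $4,957.20
Check: goods available $11,865.45 = COGS $6,908.25 + ending $4,957.20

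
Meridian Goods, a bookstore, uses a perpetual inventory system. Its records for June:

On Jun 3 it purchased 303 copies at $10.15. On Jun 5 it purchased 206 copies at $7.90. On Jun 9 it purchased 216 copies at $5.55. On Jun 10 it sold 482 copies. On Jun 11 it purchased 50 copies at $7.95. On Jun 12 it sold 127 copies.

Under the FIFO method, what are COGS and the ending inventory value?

COGS = $5,257.85; ending inventory = $1,041.30

Jun 10, 482 sold [FIFO — oldest first]: 303 @ $10.15 + 179 @ $7.90 = $4,489.55
Jun 12, 127 sold [FIFO — oldest first]: 27 @ $7.90 + 100 @ $5.55 = $768.30
Total COGS = $4,489.55 + $768.30 = $5,257.85
Ending inventory: 116 @ $5.55 + 50 @ $7.95 = $1,041.30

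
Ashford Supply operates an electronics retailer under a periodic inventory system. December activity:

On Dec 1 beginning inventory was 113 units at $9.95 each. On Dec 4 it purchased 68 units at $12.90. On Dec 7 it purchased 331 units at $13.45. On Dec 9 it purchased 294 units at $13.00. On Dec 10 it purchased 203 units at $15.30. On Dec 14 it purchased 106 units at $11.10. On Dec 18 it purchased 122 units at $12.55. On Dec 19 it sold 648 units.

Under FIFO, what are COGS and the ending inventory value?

COGS = $8,221.50; ending inventory = $7,867.60

Dec 19, 648 sold [FIFO — oldest first]: 113 @ $9.95 + 68 @ $12.90 + 331 @ $13.45 + 136 @ $13.00 = $8,221.50
Ending inventory: 158 @ $13.00 + 203 @ $15.30 + 106 @ $11.10 + 122 @ $12.55 = $7,867.60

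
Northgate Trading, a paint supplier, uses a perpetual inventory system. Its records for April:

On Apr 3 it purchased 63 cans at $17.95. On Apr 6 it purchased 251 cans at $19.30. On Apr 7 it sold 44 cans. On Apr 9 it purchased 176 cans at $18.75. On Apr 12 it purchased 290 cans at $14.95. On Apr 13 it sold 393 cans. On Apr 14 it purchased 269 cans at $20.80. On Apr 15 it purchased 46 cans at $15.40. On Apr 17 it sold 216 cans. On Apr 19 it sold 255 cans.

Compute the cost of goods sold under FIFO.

COGS = $16,273.05

Apr 7, 44 sold [FIFO — oldest first]: 44 @ $17.95 = $789.80
Apr 13, 393 sold [FIFO — oldest first]: 19 @ $17.95 + 251 @ $19.30 + 123 @ $18.75 = $7,491.60
Apr 17, 216 sold [FIFO — oldest first]: 53 @ $18.75 + 163 @ $14.95 = $3,430.60
Apr 19, 255 sold [FIFO — oldest first]: 127 @ $14.95 + 128 @ $20.80 = $4,561.05
Total COGS = $789.80 + $7,491.60 + $3,430.60 + $4,561.05 = $16,273.05
Ending inventory: 141 @ $20.80 + 46 @ $15.40 = $3,641.20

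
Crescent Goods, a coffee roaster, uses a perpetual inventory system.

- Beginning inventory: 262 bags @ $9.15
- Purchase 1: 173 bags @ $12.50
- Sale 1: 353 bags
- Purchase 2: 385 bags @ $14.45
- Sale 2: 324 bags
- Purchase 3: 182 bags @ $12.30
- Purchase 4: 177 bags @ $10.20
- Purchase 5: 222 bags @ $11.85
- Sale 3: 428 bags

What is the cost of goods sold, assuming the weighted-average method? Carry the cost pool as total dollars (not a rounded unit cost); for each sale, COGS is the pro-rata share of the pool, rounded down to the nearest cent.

COGS = $13,264.78

After Beginning: 262 on hand, pool $2,397.30 (≈ $9.1500 each)
After Purchase 1: 435 on hand, pool $4,559.80 (≈ $10.4823 each)
Sale 1, sell 353: 353/435 × $4,559.80 → $3,700.25
After Purchase 2: 467 on hand, pool $6,422.80 (≈ $13.7533 each)
Sale 2, sell 324: 324/467 × $6,422.80 → $4,456.07
After Purchase 3: 325 on hand, pool $4,205.33 (≈ $12.9395 each)
After Purchase 4: 502 on hand, pool $6,010.73 (≈ $11.9736 each)
After Purchase 5: 724 on hand, pool $8,641.43 (≈ $11.9357 each)
Sale 3, sell 428: 428/724 × $8,641.43 → $5,108.46
Total COGS = $3,700.25 + $4,456.07 + $5,108.46 = $13,264.78
Ending inventory (cost pool remaining) = $3,532.97
Check: goods available $16,797.75 = COGS $13,264.78 + ending $3,532.97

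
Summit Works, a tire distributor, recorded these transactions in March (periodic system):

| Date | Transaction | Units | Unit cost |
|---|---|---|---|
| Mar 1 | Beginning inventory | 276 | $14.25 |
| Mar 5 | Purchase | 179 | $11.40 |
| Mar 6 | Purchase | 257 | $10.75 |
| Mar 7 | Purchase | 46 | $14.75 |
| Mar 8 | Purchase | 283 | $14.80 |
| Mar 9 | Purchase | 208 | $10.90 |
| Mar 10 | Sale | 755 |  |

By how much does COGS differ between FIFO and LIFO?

FIFO COGS: 276 @ $14.25 + 179 @ $11.40 + 257 @ $10.75 + 43 @ $14.75 = $9,370.60
LIFO COGS: 208 @ $10.90 + 283 @ $14.80 + 46 @ $14.75 + 218 @ $10.75 = $9,477.60
Difference = |$9,370.60 − $9,477.60| = $107.00

$107.00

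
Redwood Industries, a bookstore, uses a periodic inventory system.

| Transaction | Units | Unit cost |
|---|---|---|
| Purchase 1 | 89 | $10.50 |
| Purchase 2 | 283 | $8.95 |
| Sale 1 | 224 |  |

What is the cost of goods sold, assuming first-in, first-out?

COGS = $2,142.75

Sale 1 (224) [FIFO — oldest first]: 89 @ $10.50 + 135 @ $8.95 = $2,142.75
Ending inventory: 148 @ $8.95 = $1,324.60
Check: goods available $3,467.35 = COGS $2,142.75 + ending $1,324.60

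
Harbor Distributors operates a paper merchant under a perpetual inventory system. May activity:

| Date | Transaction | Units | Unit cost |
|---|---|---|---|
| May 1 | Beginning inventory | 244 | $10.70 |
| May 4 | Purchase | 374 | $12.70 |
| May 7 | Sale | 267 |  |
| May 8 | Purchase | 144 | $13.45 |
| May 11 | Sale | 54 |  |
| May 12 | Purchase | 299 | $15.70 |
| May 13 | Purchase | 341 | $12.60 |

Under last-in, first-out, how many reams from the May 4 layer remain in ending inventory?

107

May 7, 267 sold [LIFO — newest first]: 267 @ $12.70 = $3,390.90
May 11, 54 sold [LIFO — newest first]: 54 @ $13.45 = $726.30
Total COGS = $3,390.90 + $726.30 = $4,117.20
Ending inventory: 244 @ $10.70 + 107 @ $12.70 + 90 @ $13.45 + 299 @ $15.70 + 341 @ $12.60 = $14,171.10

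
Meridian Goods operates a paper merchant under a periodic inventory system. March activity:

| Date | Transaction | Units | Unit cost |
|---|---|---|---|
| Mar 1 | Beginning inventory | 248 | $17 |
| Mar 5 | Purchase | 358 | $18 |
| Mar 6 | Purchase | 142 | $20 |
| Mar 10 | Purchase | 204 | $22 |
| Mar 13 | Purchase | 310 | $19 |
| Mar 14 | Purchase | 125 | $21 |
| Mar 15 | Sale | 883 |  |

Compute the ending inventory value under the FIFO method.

Mar 15, 883 sold [FIFO — oldest first]: 248 @ $17 + 358 @ $18 + 142 @ $20 + 135 @ $22 = $16,470
Ending inventory: 69 @ $22 + 310 @ $19 + 125 @ $21 = $10,033
Check: goods available $26,503 = COGS $16,470 + ending $10,033

Ending inventory = $10,033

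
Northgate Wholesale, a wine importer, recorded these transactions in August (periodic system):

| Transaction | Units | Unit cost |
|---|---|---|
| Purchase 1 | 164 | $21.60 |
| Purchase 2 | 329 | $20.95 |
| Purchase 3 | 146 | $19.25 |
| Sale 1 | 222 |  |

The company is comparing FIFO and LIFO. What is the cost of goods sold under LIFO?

FIFO COGS: 164 @ $21.60 + 58 @ $20.95 = $4,757.50
LIFO COGS: 146 @ $19.25 + 76 @ $20.95 = $4,402.70

COGS = $4,402.70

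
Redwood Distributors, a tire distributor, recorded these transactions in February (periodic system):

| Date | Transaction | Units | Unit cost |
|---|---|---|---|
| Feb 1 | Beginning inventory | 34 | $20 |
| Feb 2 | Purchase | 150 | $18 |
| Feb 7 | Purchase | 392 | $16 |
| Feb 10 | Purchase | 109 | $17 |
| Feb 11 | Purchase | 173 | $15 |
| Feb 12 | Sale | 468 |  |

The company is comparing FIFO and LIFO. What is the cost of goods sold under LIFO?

COGS = $7,424

FIFO COGS: 34 @ $20 + 150 @ $18 + 284 @ $16 = $7,924
LIFO COGS: 173 @ $15 + 109 @ $17 + 186 @ $16 = $7,424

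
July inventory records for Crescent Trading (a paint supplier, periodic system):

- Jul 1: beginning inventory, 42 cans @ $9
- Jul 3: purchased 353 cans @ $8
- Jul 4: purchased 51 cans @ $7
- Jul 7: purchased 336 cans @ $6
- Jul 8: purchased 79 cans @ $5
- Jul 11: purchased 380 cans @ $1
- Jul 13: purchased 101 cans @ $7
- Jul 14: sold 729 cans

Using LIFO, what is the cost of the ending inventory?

Ending inventory = $4,561

Jul 14, 729 sold [LIFO — newest first]: 101 @ $7 + 380 @ $1 + 79 @ $5 + 169 @ $6 = $2,496
Ending inventory: 42 @ $9 + 353 @ $8 + 51 @ $7 + 167 @ $6 = $4,561
Check: goods available $7,057 = COGS $2,496 + ending $4,561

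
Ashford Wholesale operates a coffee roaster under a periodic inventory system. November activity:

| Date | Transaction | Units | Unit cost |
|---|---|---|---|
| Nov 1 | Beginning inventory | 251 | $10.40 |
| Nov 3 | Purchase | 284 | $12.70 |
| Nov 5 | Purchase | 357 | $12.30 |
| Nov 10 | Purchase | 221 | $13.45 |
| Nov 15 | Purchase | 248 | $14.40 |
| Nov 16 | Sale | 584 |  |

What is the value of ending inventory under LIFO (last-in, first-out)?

Nov 16, 584 sold [LIFO — newest first]: 248 @ $14.40 + 221 @ $13.45 + 115 @ $12.30 = $7,958.15
Ending inventory: 251 @ $10.40 + 284 @ $12.70 + 242 @ $12.30 = $9,193.80

Ending inventory = $9,193.80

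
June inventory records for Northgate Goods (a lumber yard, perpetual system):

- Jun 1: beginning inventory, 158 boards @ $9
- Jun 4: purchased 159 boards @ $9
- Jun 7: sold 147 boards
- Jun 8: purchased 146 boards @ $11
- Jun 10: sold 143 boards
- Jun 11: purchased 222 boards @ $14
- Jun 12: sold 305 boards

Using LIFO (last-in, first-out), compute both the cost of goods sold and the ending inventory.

Jun 7, 147 sold [LIFO — newest first]: 147 @ $9 = $1,323
Jun 10, 143 sold [LIFO — newest first]: 143 @ $11 = $1,573
Jun 12, 305 sold [LIFO — newest first]: 222 @ $14 + 3 @ $11 + 12 @ $9 + 68 @ $9 = $3,861
Total COGS = $1,323 + $1,573 + $3,861 = $6,757
Ending inventory: 90 @ $9 = $810

COGS = $6,757; ending inventory = $810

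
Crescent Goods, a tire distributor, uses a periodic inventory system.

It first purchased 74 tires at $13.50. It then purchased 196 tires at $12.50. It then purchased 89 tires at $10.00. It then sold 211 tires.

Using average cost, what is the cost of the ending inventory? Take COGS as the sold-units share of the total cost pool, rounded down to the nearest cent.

Ending inventory = $1,788.78

Sale 1, sell 211: 211/359 × $4,339.00 → $2,550.22
Ending inventory (cost pool remaining) = $1,788.78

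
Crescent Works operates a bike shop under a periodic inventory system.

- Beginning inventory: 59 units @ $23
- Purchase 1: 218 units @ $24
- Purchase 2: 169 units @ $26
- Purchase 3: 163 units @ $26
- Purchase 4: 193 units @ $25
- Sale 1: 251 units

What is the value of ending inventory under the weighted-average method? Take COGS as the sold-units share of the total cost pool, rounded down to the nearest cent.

Sale 1, sell 251: 251/802 × $20,046.00 → $6,273.74
Ending inventory (cost pool remaining) = $13,772.26
Check: goods available $20,046.00 = COGS $6,273.74 + ending $13,772.26

Ending inventory = $13,772.26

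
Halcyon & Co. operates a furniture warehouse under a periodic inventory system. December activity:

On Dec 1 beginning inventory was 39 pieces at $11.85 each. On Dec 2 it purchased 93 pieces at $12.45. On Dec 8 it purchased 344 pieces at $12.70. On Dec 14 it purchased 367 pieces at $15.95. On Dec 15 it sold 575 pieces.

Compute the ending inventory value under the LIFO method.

Dec 15, 575 sold [LIFO — newest first]: 367 @ $15.95 + 208 @ $12.70 = $8,495.25
Ending inventory: 39 @ $11.85 + 93 @ $12.45 + 136 @ $12.70 = $3,347.20
Check: goods available $11,842.45 = COGS $8,495.25 + ending $3,347.20

Ending inventory = $3,347.20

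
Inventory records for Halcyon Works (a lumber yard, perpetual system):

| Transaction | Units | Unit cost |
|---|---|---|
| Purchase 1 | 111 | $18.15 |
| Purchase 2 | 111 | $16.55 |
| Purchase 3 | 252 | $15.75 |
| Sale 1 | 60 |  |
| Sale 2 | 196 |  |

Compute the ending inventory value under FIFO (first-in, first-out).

Ending inventory = $3,433.50

Sale 1 (60) [FIFO — oldest first]: 60 @ $18.15 = $1,089.00
Sale 2 (196) [FIFO — oldest first]: 51 @ $18.15 + 111 @ $16.55 + 34 @ $15.75 = $3,298.20
Total COGS = $1,089.00 + $3,298.20 = $4,387.20
Ending inventory: 218 @ $15.75 = $3,433.50
Check: goods available $7,820.70 = COGS $4,387.20 + ending $3,433.50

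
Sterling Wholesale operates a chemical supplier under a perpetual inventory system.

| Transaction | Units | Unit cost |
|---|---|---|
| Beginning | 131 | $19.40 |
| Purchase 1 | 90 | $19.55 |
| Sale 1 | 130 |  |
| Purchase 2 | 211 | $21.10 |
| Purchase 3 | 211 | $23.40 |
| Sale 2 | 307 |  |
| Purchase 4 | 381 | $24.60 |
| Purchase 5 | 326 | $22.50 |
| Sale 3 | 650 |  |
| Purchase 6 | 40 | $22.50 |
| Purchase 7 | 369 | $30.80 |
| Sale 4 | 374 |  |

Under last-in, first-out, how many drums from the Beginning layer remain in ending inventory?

Sale 1 (130) [LIFO — newest first]: 90 @ $19.55 + 40 @ $19.40 = $2,535.50
Sale 2 (307) [LIFO — newest first]: 211 @ $23.40 + 96 @ $21.10 = $6,963.00
Sale 3 (650) [LIFO — newest first]: 326 @ $22.50 + 324 @ $24.60 = $15,305.40
Sale 4 (374) [LIFO — newest first]: 369 @ $30.80 + 5 @ $22.50 = $11,477.70
Total COGS = $2,535.50 + $6,963.00 + $15,305.40 + $11,477.70 = $36,281.60
Ending inventory: 91 @ $19.40 + 115 @ $21.10 + 57 @ $24.60 + 35 @ $22.50 = $6,381.60

91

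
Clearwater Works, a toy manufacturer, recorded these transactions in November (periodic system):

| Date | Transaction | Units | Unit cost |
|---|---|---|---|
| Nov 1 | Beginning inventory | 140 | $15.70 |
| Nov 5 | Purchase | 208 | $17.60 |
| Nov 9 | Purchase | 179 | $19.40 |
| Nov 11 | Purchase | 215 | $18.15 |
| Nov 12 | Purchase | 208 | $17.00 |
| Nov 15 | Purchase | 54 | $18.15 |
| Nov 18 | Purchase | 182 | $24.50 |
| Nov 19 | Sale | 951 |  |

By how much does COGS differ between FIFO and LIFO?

FIFO COGS: 140 @ $15.70 + 208 @ $17.60 + 179 @ $19.40 + 215 @ $18.15 + 208 @ $17.00 + 1 @ $18.15 = $16,787.80
LIFO COGS: 182 @ $24.50 + 54 @ $18.15 + 208 @ $17.00 + 215 @ $18.15 + 179 @ $19.40 + 113 @ $17.60 = $18,338.75
Difference = |$16,787.80 − $18,338.75| = $1,550.95

$1,550.95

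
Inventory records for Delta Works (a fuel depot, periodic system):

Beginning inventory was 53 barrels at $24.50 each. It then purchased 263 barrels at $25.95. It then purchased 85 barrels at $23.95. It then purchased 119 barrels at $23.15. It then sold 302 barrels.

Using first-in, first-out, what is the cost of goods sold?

Sale 1 (302) [FIFO — oldest first]: 53 @ $24.50 + 249 @ $25.95 = $7,760.05
Ending inventory: 14 @ $25.95 + 85 @ $23.95 + 119 @ $23.15 = $5,153.90

COGS = $7,760.05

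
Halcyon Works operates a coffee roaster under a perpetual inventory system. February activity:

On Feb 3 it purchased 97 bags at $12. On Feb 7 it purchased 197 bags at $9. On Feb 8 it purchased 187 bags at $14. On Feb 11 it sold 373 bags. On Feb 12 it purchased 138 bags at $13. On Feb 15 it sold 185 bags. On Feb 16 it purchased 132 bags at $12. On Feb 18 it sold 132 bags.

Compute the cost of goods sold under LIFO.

Feb 11, 373 sold [LIFO — newest first]: 187 @ $14 + 186 @ $9 = $4,292
Feb 15, 185 sold [LIFO — newest first]: 138 @ $13 + 11 @ $9 + 36 @ $12 = $2,325
Feb 18, 132 sold [LIFO — newest first]: 132 @ $12 = $1,584
Total COGS = $4,292 + $2,325 + $1,584 = $8,201
Ending inventory: 61 @ $12 = $732
Check: goods available $8,933 = COGS $8,201 + ending $732

COGS = $8,201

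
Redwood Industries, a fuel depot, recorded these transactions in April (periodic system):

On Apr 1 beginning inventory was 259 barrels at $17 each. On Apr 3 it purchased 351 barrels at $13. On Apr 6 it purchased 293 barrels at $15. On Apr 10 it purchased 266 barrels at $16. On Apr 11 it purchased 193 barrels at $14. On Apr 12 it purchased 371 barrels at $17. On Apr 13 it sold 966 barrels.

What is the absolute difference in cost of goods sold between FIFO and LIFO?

FIFO COGS: 259 @ $17 + 351 @ $13 + 293 @ $15 + 63 @ $16 = $14,369
LIFO COGS: 371 @ $17 + 193 @ $14 + 266 @ $16 + 136 @ $15 = $15,305
Difference = |$14,369 − $15,305| = $936

$936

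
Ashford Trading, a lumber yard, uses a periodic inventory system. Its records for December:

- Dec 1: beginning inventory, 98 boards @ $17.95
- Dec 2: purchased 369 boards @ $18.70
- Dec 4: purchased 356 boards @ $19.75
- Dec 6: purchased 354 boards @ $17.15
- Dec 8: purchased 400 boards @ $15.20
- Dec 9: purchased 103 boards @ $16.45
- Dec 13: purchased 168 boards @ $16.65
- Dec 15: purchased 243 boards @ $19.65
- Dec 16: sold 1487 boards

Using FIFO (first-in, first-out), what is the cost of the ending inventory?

Ending inventory = $10,634.50

Dec 16, 1487 sold [FIFO — oldest first]: 98 @ $17.95 + 369 @ $18.70 + 356 @ $19.75 + 354 @ $17.15 + 310 @ $15.20 = $26,473.50
Ending inventory: 90 @ $15.20 + 103 @ $16.45 + 168 @ $16.65 + 243 @ $19.65 = $10,634.50
Check: goods available $37,108.00 = COGS $26,473.50 + ending $10,634.50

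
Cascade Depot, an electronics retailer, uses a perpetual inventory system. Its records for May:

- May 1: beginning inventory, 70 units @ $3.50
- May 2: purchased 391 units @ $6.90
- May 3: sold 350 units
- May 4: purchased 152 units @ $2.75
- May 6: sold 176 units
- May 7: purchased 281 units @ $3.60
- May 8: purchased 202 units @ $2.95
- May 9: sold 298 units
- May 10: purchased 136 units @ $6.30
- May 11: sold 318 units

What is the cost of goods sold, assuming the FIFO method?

May 3, 350 sold [FIFO — oldest first]: 70 @ $3.50 + 280 @ $6.90 = $2,177.00
May 6, 176 sold [FIFO — oldest first]: 111 @ $6.90 + 65 @ $2.75 = $944.65
May 9, 298 sold [FIFO — oldest first]: 87 @ $2.75 + 211 @ $3.60 = $998.85
May 11, 318 sold [FIFO — oldest first]: 70 @ $3.60 + 202 @ $2.95 + 46 @ $6.30 = $1,137.70
Total COGS = $2,177.00 + $944.65 + $998.85 + $1,137.70 = $5,258.20
Ending inventory: 90 @ $6.30 = $567.00
Check: goods available $5,825.20 = COGS $5,258.20 + ending $567.00

COGS = $5,258.20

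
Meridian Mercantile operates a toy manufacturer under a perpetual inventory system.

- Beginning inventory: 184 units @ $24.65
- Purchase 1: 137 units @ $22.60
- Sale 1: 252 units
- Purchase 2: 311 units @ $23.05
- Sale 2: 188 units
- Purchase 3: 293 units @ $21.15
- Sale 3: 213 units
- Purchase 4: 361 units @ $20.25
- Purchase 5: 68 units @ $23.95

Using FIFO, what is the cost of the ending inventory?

Sale 1 (252) [FIFO — oldest first]: 184 @ $24.65 + 68 @ $22.60 = $6,072.40
Sale 2 (188) [FIFO — oldest first]: 69 @ $22.60 + 119 @ $23.05 = $4,302.35
Sale 3 (213) [FIFO — oldest first]: 192 @ $23.05 + 21 @ $21.15 = $4,869.75
Total COGS = $6,072.40 + $4,302.35 + $4,869.75 = $15,244.50
Ending inventory: 272 @ $21.15 + 361 @ $20.25 + 68 @ $23.95 = $14,691.65

Ending inventory = $14,691.65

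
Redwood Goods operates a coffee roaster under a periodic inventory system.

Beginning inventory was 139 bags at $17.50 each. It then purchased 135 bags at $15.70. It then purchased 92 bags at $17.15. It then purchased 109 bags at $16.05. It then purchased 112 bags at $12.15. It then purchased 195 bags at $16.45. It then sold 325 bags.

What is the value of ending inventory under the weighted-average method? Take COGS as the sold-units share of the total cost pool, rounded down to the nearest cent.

Sale 1, sell 325: 325/782 × $12,447.80 → $5,173.31
Ending inventory (cost pool remaining) = $7,274.49

Ending inventory = $7,274.49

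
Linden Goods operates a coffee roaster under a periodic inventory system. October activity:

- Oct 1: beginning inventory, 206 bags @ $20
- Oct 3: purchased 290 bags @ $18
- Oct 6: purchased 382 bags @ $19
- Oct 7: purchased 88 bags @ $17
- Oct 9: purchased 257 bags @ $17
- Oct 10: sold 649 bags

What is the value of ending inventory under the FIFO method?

Ending inventory = $10,216

Oct 10, 649 sold [FIFO — oldest first]: 206 @ $20 + 290 @ $18 + 153 @ $19 = $12,247
Ending inventory: 229 @ $19 + 88 @ $17 + 257 @ $17 = $10,216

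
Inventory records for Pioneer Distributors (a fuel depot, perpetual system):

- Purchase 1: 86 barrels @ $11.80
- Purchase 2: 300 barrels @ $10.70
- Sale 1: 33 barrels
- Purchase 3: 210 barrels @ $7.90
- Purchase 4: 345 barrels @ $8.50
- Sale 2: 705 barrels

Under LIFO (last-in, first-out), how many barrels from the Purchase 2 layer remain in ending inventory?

117

Sale 1 (33) [LIFO — newest first]: 33 @ $10.70 = $353.10
Sale 2 (705) [LIFO — newest first]: 345 @ $8.50 + 210 @ $7.90 + 150 @ $10.70 = $6,196.50
Total COGS = $353.10 + $6,196.50 = $6,549.60
Ending inventory: 86 @ $11.80 + 117 @ $10.70 = $2,266.70
Check: goods available $8,816.30 = COGS $6,549.60 + ending $2,266.70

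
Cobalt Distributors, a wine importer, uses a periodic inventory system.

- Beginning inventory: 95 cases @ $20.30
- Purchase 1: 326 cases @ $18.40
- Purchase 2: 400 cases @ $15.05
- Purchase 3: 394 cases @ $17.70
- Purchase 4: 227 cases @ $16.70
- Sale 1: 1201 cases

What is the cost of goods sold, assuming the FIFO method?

Sale 1 (1201) [FIFO — oldest first]: 95 @ $20.30 + 326 @ $18.40 + 400 @ $15.05 + 380 @ $17.70 = $20,672.90
Ending inventory: 14 @ $17.70 + 227 @ $16.70 = $4,038.70

COGS = $20,672.90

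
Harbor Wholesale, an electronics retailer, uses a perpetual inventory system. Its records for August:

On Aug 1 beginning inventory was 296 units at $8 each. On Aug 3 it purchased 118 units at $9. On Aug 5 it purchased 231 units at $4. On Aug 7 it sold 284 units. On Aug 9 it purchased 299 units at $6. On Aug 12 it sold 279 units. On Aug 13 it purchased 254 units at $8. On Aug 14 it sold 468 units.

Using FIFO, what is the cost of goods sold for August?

COGS = $6,844

Aug 7, 284 sold [FIFO — oldest first]: 284 @ $8 = $2,272
Aug 12, 279 sold [FIFO — oldest first]: 12 @ $8 + 118 @ $9 + 149 @ $4 = $1,754
Aug 14, 468 sold [FIFO — oldest first]: 82 @ $4 + 299 @ $6 + 87 @ $8 = $2,818
Total COGS = $2,272 + $1,754 + $2,818 = $6,844
Ending inventory: 167 @ $8 = $1,336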